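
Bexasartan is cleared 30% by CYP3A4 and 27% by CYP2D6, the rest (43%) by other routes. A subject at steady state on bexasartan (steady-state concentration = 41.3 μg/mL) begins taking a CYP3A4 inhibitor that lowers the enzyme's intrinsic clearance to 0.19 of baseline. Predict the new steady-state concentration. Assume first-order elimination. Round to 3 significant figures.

54.6 μg/mL

CYP3A4: 0.3 × 0.19 = 0.057
CYP2D6: 0.27 (unchanged)
Other: 0.43 (unchanged)
CL_new/CL_old = 0.057 + 0.27 + 0.43 = 0.757.
Steady-state concentration ∝ 1/CL, so new value = 41.3 / 0.757 = 54.6 μg/mL.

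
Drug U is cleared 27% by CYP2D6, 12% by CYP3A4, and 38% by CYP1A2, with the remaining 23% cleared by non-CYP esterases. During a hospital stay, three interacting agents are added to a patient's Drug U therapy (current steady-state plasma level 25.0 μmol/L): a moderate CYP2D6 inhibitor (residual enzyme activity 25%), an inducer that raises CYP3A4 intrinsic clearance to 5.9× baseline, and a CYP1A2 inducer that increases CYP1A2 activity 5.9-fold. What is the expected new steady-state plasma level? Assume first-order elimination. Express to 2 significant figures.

The CYP2D6 pathway (27% of clearance) is reduced to 0.25× activity: 0.27 × 0.25 = 0.0675.
The CYP3A4 pathway (12% of clearance) increases to 5.9× activity: 0.12 × 5.9 = 0.708.
The CYP1A2 pathway (38% of clearance) is boosted to 5.9× activity: 0.38 × 5.9 = 2.242.
Non-CYP routes (23%) are unchanged.
CL_new/CL_old = 0.0675 + 0.708 + 2.242 + 0.23 = 3.2475.
Dividing the baseline by the relative clearance: 25.0 / 3.2475 = 7.7 μmol/L.

7.7 μmol/L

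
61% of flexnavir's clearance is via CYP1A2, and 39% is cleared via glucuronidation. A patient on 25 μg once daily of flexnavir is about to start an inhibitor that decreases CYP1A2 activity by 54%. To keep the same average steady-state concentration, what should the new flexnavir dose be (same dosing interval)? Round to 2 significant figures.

The CYP1A2 pathway (61% of clearance) drops to 0.46× activity: 0.61 × 0.46 = 0.2806.
The remaining 39% of clearance is unaffected.
CL_new/CL_old = 0.2806 + 0.39 = 0.6706.
Exposure is unchanged when dose changes in proportion to clearance. New dose = 25 μg × 0.6706 = 17 μg.

17 μg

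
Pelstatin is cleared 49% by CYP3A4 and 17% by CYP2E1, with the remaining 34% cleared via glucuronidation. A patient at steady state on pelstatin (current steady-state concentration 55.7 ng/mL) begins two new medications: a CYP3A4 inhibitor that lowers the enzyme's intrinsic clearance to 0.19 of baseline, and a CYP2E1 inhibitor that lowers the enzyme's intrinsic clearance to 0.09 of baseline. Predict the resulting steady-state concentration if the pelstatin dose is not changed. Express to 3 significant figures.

The CYP3A4 pathway (49% of clearance) falls to 0.19× activity: 0.49 × 0.19 = 0.0931.
The CYP2E1 pathway (17% of clearance) falls to 0.09× activity: 0.17 × 0.09 = 0.0153.
Non-CYP routes (34%) are unchanged.
CL_new/CL_old = 0.0931 + 0.0153 + 0.34 = 0.4484.
New steady-state concentration = 55.7 / 0.4484 = 124 ng/mL (concentration scales inversely with clearance).

124 ng/mL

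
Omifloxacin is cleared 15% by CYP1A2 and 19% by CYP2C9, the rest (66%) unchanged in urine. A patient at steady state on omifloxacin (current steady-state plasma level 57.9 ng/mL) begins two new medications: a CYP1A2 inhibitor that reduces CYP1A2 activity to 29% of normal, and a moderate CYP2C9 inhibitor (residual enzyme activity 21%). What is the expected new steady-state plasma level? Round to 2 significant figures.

CYP1A2: 0.15 × 0.29 = 0.0435
CYP2C9: 0.19 × 0.21 = 0.0399
Other: 0.66 (unchanged)
New clearance relative to baseline: 0.0435 + 0.0399 + 0.66 = 0.7434.
Steady-state plasma level ∝ 1/CL: new value = 57.9 / 0.7434 = 78 ng/mL.

78 ng/mL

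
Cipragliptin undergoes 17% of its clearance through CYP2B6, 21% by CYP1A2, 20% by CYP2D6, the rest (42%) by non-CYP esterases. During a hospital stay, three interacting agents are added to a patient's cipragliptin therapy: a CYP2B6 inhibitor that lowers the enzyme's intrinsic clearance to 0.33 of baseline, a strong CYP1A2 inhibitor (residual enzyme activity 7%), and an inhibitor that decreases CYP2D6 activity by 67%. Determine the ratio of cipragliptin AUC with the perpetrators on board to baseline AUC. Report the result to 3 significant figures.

The CYP2B6 pathway (17% of clearance) is reduced to 0.33× activity: 0.17 × 0.33 = 0.0561.
The CYP1A2 pathway (21% of clearance) falls to 0.07× activity: 0.21 × 0.07 = 0.0147.
The CYP2D6 pathway (20% of clearance) falls to 0.33× activity: 0.2 × 0.33 = 0.066.
The remaining 42% of clearance is unaffected.
CL_new/CL_old = 0.0561 + 0.0147 + 0.066 + 0.42 = 0.5568.
Net AUC ratio = 1 / 0.5568 = 1.80.

1.80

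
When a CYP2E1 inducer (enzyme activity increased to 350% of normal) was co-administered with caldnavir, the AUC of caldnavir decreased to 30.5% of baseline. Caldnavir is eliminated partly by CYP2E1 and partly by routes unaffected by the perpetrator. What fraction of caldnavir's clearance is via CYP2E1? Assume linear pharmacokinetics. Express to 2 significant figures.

CL'/CL = 1 / 0.305 = 3.279
3.5·fm + (1 − fm) = 3.279
fm = (3.279 − 1) / (3.5 − 1) = 0.91

0.91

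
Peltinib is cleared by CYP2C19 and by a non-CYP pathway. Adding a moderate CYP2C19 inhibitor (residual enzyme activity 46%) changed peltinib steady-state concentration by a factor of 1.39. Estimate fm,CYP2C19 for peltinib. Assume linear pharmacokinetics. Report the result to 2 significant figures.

0.52

CL'/CL = 1 / 1.39 = 0.7194
0.46·fm + (1 − fm) = 0.7194
fm = (0.7194 − 1) / (0.46 − 1) = 0.52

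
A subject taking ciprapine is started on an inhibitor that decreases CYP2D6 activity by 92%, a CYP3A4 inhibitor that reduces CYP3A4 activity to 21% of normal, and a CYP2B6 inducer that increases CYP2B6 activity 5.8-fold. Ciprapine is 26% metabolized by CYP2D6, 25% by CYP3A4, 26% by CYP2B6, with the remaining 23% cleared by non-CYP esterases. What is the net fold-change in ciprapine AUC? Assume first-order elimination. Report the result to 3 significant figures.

The CYP2D6 pathway (26% of clearance) is reduced to 0.08× activity: 0.26 × 0.08 = 0.0208.
The CYP3A4 pathway (25% of clearance) falls to 0.21× activity: 0.25 × 0.21 = 0.0525.
The CYP2B6 pathway (26% of clearance) increases to 5.8× activity: 0.26 × 5.8 = 1.508.
The remaining 23% of clearance is unaffected.
Relative clearance = 0.0208 + 0.0525 + 1.508 + 0.23 = 1.8113.
Because AUC varies inversely with clearance, the combined effect is 1 / 1.8113 = 0.552.

0.552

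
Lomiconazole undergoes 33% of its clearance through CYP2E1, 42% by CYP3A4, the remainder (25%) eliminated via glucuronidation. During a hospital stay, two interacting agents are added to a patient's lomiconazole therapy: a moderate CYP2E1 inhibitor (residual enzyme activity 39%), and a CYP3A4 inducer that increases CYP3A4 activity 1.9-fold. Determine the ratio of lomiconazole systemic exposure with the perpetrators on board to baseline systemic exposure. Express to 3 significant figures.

0.850

CYP2E1: 0.33 × 0.39 = 0.1287
CYP3A4: 0.42 × 1.9 = 0.798
Other: 0.25 (unchanged)
CL_new/CL_old = 0.1287 + 0.798 + 0.25 = 1.1767.
Systemic exposure ∝ 1/CL: fold-change = 1 / 1.1767 = 0.850.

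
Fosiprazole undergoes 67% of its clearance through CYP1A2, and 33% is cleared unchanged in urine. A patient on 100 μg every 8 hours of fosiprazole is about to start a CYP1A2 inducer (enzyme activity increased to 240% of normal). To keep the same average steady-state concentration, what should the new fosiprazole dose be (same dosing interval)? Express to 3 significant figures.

194 μg

The CYP1A2 pathway (67% of clearance) rises to 2.4× activity: 0.67 × 2.4 = 1.608.
Non-CYP routes (33%) are unchanged.
New clearance relative to baseline: 1.608 + 0.33 = 1.938.
Css,avg = (dose rate)/CL, so holding Css fixed requires dose ∝ CL: 100 × 1.938 = 194 μg.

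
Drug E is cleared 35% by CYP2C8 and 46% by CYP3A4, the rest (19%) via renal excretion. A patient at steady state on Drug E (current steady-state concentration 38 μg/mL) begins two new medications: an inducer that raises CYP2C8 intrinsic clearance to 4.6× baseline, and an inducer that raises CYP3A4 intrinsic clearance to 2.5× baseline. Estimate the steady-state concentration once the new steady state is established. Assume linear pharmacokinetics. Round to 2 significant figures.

The CYP2C8 pathway (35% of clearance) increases to 4.6× activity: 0.35 × 4.6 = 1.61.
The CYP3A4 pathway (46% of clearance) increases to 2.5× activity: 0.46 × 2.5 = 1.15.
Non-CYP routes (19%) are unchanged.
New clearance relative to baseline: 1.61 + 1.15 + 0.19 = 2.95.
New steady-state concentration = 38 / 2.95 = 13 μg/mL (concentration scales inversely with clearance).

13 μg/mL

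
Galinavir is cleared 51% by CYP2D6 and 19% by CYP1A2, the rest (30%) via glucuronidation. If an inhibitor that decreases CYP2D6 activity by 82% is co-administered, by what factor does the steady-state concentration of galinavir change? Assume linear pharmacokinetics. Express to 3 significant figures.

1.72

The CYP2D6 pathway (51% of clearance) falls to 0.18× activity: 0.51 × 0.18 = 0.0918.
CYP1A2 (19%) and the residual 30% are unaffected.
New clearance relative to baseline: 0.0918 + 0.19 + 0.3 = 0.5818.
Steady-state concentration is inversely proportional to clearance, so the fold-change is 1 / 0.5818 = 1.72.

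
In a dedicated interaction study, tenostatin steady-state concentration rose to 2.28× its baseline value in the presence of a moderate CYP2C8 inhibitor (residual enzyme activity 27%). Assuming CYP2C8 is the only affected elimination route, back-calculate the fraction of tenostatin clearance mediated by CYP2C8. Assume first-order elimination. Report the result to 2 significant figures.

0.77

Write x for the fraction cleared via CYP2C8. The observed steady-state concentration change means clearance fell to 1/2.28 = 0.4386 of baseline.
Only the CYP2C8 route changed, so 0.4386 = x·0.27 + (1 − x), giving x = 0.77.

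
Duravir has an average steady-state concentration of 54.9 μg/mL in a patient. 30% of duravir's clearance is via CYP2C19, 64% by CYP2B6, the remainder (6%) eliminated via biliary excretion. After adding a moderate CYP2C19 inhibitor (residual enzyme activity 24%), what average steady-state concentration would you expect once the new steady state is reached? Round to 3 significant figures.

71.1 μg/mL

The CYP2C19 pathway (30% of clearance) drops to 0.24× activity: 0.3 × 0.24 = 0.072.
CYP2B6 (64%) and the residual 6% are unaffected.
New clearance relative to baseline: 0.072 + 0.64 + 0.06 = 0.772.
New average steady-state concentration = baseline ÷ relative clearance = 54.9 / 0.772 = 71.1 μg/mL.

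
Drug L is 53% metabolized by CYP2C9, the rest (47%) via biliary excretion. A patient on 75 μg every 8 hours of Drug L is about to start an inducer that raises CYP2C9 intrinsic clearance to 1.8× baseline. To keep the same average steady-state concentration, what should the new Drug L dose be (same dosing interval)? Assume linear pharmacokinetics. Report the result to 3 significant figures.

107 μg

CYP2C9: 0.53 × 1.8 = 0.954
Other: 0.47 (unchanged)
CL_new/CL_old = 0.954 + 0.47 = 1.424.
Exposure is unchanged when dose changes in proportion to clearance. New dose = 75 μg × 1.424 = 107 μg.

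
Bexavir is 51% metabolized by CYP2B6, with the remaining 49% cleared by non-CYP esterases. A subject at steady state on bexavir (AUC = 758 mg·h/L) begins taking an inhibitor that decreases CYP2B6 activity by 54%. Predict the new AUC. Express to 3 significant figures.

The CYP2B6 pathway (51% of clearance) falls to 0.46× activity: 0.51 × 0.46 = 0.2346.
Non-CYP routes (49%) are unchanged.
CL_new/CL_old = 0.2346 + 0.49 = 0.7246.
With dosing unchanged, AUC scales as 1/CL: 758 / 0.7246 = 1.05 × 10³ mg·h/L.

1.05 × 10³ mg·h/L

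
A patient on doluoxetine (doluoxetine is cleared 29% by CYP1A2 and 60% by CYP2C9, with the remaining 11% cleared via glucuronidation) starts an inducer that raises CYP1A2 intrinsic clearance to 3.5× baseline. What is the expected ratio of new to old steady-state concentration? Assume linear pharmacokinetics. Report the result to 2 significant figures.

0.58

The CYP1A2 pathway (29% of clearance) is boosted to 3.5× activity: 0.29 × 3.5 = 1.015.
CYP2C9 (60%) and the residual 11% are unaffected.
Relative clearance = 1.015 + 0.6 + 0.11 = 1.725.
Since steady-state concentration ∝ 1/CL, the ratio is 1 / 1.725 = 0.58.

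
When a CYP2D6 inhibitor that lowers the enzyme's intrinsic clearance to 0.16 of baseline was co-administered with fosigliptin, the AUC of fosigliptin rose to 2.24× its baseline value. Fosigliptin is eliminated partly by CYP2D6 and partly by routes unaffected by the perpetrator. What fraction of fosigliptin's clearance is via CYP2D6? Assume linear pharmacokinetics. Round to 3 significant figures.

Call the CYP2D6 fraction fm. After the interaction, CL_new/CL_old = fm × 0.16 + (1 − fm).
AUC ratio = 1 / (new CL fraction), so new CL fraction = 1 / 2.24 = 0.4464.
fm × 0.16 + 1 − fm = 0.4464  ⇒  fm × (0.16 − 1) = −0.5536  ⇒  fm = 0.659.

0.659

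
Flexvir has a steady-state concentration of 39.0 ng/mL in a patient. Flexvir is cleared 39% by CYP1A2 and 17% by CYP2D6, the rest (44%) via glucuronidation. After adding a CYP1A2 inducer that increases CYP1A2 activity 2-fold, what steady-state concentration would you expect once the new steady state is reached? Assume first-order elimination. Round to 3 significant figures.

28.1 ng/mL

The CYP1A2 pathway (39% of clearance) is boosted to 2× activity: 0.39 × 2 = 0.78.
CYP2D6 (17%) and the residual 44% are unaffected.
New clearance relative to baseline: 0.78 + 0.17 + 0.44 = 1.39.
Steady-state concentration ∝ 1/CL, so new value = 39.0 / 1.39 = 28.1 ng/mL.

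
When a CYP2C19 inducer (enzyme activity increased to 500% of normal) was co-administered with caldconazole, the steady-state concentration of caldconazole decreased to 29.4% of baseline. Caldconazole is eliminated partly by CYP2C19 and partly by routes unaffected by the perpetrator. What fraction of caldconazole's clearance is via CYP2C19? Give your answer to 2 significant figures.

0.60

Write x for the fraction cleared via CYP2C19. The observed steady-state concentration change means clearance rose to 1/0.294 = 3.401 of baseline.
Only the CYP2C19 route changed, so 3.401 = x·5 + (1 − x), giving x = 0.60.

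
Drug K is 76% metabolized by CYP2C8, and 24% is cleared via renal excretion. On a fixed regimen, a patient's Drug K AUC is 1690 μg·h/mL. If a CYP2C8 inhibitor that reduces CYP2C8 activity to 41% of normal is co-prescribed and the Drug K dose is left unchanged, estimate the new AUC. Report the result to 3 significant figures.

The CYP2C8 pathway (76% of clearance) drops to 0.41× activity: 0.76 × 0.41 = 0.3116.
The remaining 24% of clearance is unaffected.
Relative clearance = 0.3116 + 0.24 = 0.5516.
With dosing unchanged, AUC scales as 1/CL: 1690 / 0.5516 = 3.06 × 10³ μg·h/mL.

3.06 × 10³ μg·h/mL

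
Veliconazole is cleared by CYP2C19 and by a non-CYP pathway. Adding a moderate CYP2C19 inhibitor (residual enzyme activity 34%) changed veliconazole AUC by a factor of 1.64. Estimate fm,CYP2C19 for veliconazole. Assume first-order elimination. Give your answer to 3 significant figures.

0.591

Call the CYP2C19 fraction fm. After the interaction, CL_new/CL_old = fm × 0.34 + (1 − fm).
AUC ratio = 1 / (new CL fraction), so new CL fraction = 1 / 1.64 = 0.6098.
fm × 0.34 + 1 − fm = 0.6098  ⇒  fm × (0.34 − 1) = −0.3902  ⇒  fm = 0.591.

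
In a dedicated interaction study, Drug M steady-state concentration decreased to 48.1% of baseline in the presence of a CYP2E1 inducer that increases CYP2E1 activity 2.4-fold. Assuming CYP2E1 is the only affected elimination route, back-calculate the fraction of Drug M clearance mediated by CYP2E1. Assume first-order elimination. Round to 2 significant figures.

Let fm be the CYP2E1 fraction. New clearance relative to baseline = fm × 2.4 + (1 − fm).
Steady-state concentration ratio = 1 / (new CL fraction), so new CL fraction = 1 / 0.481 = 2.079.
fm × 2.4 + 1 − fm = 2.079  ⇒  fm × (2.4 − 1) = 1.079  ⇒  fm = 0.77.

0.77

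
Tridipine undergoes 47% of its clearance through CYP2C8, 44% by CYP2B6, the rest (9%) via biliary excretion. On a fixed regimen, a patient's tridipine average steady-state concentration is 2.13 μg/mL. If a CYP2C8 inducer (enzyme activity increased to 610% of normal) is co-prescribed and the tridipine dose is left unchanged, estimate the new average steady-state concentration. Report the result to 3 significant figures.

CYP2C8: 0.47 × 6.1 = 2.867
CYP2B6: 0.44 (unchanged)
Other: 0.09 (unchanged)
New clearance relative to baseline: 2.867 + 0.44 + 0.09 = 3.397.
With dosing unchanged, average steady-state concentration scales as 1/CL: 2.13 / 3.397 = 0.627 μg/mL.

0.627 μg/mL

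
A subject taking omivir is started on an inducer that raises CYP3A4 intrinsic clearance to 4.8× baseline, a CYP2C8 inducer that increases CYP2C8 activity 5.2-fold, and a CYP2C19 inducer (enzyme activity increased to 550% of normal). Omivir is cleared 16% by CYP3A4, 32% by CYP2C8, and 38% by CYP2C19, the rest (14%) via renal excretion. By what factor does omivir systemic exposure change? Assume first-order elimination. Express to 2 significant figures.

The CYP3A4 pathway (16% of clearance) is boosted to 4.8× activity: 0.16 × 4.8 = 0.768.
The CYP2C8 pathway (32% of clearance) increases to 5.2× activity: 0.32 × 5.2 = 1.664.
The CYP2C19 pathway (38% of clearance) increases to 5.5× activity: 0.38 × 5.5 = 2.09.
The remaining 14% of clearance is unaffected.
New clearance relative to baseline: 0.768 + 1.664 + 2.09 + 0.14 = 4.662.
Systemic exposure ∝ 1/CL: fold-change = 1 / 4.662 = 0.21.

0.21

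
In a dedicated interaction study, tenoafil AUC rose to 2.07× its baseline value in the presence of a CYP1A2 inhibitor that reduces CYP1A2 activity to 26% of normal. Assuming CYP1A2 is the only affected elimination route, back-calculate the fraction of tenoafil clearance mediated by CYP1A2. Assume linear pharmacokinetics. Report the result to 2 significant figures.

0.70

Call the CYP1A2 fraction fm. After the interaction, CL_new/CL_old = fm × 0.26 + (1 − fm).
AUC ratio = 1 / (new CL fraction), so new CL fraction = 1 / 2.07 = 0.4831.
fm × 0.26 + 1 − fm = 0.4831  ⇒  fm × (0.26 − 1) = −0.5169  ⇒  fm = 0.70.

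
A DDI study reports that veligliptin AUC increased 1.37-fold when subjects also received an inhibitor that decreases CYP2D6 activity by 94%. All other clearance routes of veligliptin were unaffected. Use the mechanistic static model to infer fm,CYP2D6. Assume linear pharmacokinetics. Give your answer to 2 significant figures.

0.29

CL'/CL = 1 / 1.37 = 0.7299
0.06·fm + (1 − fm) = 0.7299
fm = (0.7299 − 1) / (0.06 − 1) = 0.29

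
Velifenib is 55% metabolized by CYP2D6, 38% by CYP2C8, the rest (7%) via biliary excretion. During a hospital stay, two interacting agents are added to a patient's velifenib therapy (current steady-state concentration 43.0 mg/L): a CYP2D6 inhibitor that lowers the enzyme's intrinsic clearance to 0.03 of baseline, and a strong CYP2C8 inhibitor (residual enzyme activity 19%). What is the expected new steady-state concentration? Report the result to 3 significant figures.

The CYP2D6 pathway (55% of clearance) falls to 0.03× activity: 0.55 × 0.03 = 0.0165.
The CYP2C8 pathway (38% of clearance) is reduced to 0.19× activity: 0.38 × 0.19 = 0.0722.
Non-CYP routes (7%) are unchanged.
CL_new/CL_old = 0.0165 + 0.0722 + 0.07 = 0.1587.
Dividing the baseline by the relative clearance: 43.0 / 0.1587 = 271 mg/L.

271 mg/L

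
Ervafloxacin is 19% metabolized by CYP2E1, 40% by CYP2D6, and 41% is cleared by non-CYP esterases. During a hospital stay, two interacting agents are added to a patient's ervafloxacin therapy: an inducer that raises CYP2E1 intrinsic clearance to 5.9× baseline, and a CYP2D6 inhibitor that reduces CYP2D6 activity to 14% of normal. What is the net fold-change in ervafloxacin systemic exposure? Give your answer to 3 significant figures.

The CYP2E1 pathway (19% of clearance) rises to 5.9× activity: 0.19 × 5.9 = 1.121.
The CYP2D6 pathway (40% of clearance) is reduced to 0.14× activity: 0.4 × 0.14 = 0.056.
The remaining 41% of clearance is unaffected.
New clearance relative to baseline: 1.121 + 0.056 + 0.41 = 1.587.
Systemic exposure ∝ 1/CL: fold-change = 1 / 1.587 = 0.630.

0.630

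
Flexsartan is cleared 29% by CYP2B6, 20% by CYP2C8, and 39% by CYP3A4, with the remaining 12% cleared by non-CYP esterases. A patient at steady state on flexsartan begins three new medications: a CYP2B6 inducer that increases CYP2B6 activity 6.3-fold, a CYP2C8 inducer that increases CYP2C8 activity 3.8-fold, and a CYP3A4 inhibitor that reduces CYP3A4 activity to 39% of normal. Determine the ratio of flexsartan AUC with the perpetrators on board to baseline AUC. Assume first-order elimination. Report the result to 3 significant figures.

0.350

The CYP2B6 pathway (29% of clearance) is boosted to 6.3× activity: 0.29 × 6.3 = 1.827.
The CYP2C8 pathway (20% of clearance) increases to 3.8× activity: 0.2 × 3.8 = 0.76.
The CYP3A4 pathway (39% of clearance) drops to 0.39× activity: 0.39 × 0.39 = 0.1521.
The remaining 12% of clearance is unaffected.
Relative clearance = 1.827 + 0.76 + 0.1521 + 0.12 = 2.8591.
AUC ∝ 1/CL: fold-change = 1 / 2.8591 = 0.350.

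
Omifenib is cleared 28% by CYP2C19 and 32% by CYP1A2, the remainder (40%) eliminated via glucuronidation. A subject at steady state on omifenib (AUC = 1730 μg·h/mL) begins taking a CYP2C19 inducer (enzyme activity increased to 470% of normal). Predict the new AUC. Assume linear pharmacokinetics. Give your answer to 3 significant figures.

850 μg·h/mL

CYP2C19: 0.28 × 4.7 = 1.316
CYP1A2: 0.32 (unchanged)
Other: 0.4 (unchanged)
New clearance relative to baseline: 1.316 + 0.32 + 0.4 = 2.036.
AUC ∝ 1/CL, so new value = 1730 / 2.036 = 850 μg·h/mL.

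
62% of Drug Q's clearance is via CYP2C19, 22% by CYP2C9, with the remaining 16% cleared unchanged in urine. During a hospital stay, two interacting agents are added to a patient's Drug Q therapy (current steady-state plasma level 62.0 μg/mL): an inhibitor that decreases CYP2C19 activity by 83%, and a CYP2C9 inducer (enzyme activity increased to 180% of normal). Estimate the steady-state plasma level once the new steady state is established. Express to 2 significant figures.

The CYP2C19 pathway (62% of clearance) drops to 0.17× activity: 0.62 × 0.17 = 0.1054.
The CYP2C9 pathway (22% of clearance) rises to 1.8× activity: 0.22 × 1.8 = 0.396.
The remaining 16% of clearance is unaffected.
Relative clearance = 0.1054 + 0.396 + 0.16 = 0.6614.
Dividing the baseline by the relative clearance: 62.0 / 0.6614 = 94 μg/mL.

94 μg/mL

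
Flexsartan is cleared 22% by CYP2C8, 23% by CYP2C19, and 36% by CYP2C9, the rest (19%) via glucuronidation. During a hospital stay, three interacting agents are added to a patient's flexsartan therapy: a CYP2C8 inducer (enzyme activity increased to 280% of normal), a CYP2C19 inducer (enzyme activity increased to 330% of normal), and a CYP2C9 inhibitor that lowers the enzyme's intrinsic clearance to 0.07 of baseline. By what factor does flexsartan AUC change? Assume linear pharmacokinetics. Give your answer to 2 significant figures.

0.63

CYP2C8: 0.22 × 2.8 = 0.616
CYP2C19: 0.23 × 3.3 = 0.759
CYP2C9: 0.36 × 0.07 = 0.0252
Other: 0.19 (unchanged)
Relative clearance = 0.616 + 0.759 + 0.0252 + 0.19 = 1.5902.
Because AUC varies inversely with clearance, the combined effect is 1 / 1.5902 = 0.63.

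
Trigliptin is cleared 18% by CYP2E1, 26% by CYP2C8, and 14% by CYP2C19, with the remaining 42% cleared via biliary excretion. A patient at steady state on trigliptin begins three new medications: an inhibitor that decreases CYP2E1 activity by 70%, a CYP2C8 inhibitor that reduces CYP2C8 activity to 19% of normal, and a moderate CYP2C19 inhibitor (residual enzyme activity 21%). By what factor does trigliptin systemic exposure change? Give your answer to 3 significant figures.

1.81

CYP2E1: 0.18 × 0.3 = 0.054
CYP2C8: 0.26 × 0.19 = 0.0494
CYP2C19: 0.14 × 0.21 = 0.0294
Other: 0.42 (unchanged)
CL_new/CL_old = 0.054 + 0.0494 + 0.0294 + 0.42 = 0.5528.
Systemic exposure ∝ 1/CL: fold-change = 1 / 0.5528 = 1.81.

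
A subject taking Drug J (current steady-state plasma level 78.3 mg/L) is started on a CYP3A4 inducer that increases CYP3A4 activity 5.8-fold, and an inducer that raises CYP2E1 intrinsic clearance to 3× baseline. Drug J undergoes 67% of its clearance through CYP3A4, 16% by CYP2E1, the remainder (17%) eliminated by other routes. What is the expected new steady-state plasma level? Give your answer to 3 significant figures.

17.3 mg/L

The CYP3A4 pathway (67% of clearance) increases to 5.8× activity: 0.67 × 5.8 = 3.886.
The CYP2E1 pathway (16% of clearance) increases to 3× activity: 0.16 × 3 = 0.48.
Non-CYP routes (17%) are unchanged.
New clearance relative to baseline: 3.886 + 0.48 + 0.17 = 4.536.
New steady-state plasma level = 78.3 / 4.536 = 17.3 mg/L (concentration scales inversely with clearance).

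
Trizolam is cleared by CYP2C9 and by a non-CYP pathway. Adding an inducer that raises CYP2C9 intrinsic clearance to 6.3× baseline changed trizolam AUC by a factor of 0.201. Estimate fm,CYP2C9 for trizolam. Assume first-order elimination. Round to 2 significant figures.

0.75

Let x = fm,CYP2C9. Because AUC ∝ 1/CL, relative clearance rose to 1/0.201 = 4.975.
Setting x·6.3 + (1 − x) = 4.975 and solving: x = (4.975 − 1)/(6.3 − 1) = 0.75.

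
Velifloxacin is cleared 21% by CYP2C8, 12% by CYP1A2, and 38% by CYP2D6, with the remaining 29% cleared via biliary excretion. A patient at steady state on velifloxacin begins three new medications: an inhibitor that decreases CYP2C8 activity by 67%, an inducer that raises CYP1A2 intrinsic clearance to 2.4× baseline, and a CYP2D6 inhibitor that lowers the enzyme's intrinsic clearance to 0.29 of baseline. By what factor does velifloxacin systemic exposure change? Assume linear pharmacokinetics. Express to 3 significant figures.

CYP2C8: 0.21 × 0.33 = 0.0693
CYP1A2: 0.12 × 2.4 = 0.288
CYP2D6: 0.38 × 0.29 = 0.1102
Other: 0.29 (unchanged)
CL_new/CL_old = 0.0693 + 0.288 + 0.1102 + 0.29 = 0.7575.
Systemic exposure ∝ 1/CL: fold-change = 1 / 0.7575 = 1.32.

1.32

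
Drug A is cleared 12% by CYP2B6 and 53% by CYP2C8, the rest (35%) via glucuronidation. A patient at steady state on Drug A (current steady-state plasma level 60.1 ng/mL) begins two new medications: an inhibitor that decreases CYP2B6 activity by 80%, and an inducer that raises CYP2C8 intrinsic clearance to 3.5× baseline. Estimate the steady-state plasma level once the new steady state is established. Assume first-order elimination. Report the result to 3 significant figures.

CYP2B6: 0.12 × 0.2 = 0.024
CYP2C8: 0.53 × 3.5 = 1.855
Other: 0.35 (unchanged)
CL_new/CL_old = 0.024 + 1.855 + 0.35 = 2.229.
New steady-state plasma level = 60.1 / 2.229 = 27.0 ng/mL (concentration scales inversely with clearance).

27.0 ng/mL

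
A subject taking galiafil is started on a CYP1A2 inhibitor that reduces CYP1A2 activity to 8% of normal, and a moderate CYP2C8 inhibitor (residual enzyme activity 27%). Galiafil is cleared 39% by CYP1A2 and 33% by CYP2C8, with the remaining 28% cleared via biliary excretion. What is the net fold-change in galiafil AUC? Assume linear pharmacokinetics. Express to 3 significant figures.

2.50

CYP1A2: 0.39 × 0.08 = 0.0312
CYP2C8: 0.33 × 0.27 = 0.0891
Other: 0.28 (unchanged)
Relative clearance = 0.0312 + 0.0891 + 0.28 = 0.4003.
Net AUC ratio = 1 / 0.4003 = 2.50.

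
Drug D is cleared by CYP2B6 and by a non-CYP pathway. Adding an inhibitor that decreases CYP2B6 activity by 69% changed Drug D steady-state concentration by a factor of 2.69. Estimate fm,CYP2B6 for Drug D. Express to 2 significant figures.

0.91

CL'/CL = 1 / 2.69 = 0.3717
0.31·fm + (1 − fm) = 0.3717
fm = (0.3717 − 1) / (0.31 − 1) = 0.91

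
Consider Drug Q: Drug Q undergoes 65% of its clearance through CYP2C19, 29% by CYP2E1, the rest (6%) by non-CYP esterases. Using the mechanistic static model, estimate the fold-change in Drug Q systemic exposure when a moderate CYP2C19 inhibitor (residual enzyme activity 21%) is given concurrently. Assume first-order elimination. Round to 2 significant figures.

2.1

The CYP2C19 pathway (65% of clearance) is reduced to 0.21× activity: 0.65 × 0.21 = 0.1365.
CYP2E1 (29%) and the residual 6% are unaffected.
Relative clearance = 0.1365 + 0.29 + 0.06 = 0.4865.
Systemic exposure ratio = CL_old/CL_new = 1 / 0.4865 = 2.1.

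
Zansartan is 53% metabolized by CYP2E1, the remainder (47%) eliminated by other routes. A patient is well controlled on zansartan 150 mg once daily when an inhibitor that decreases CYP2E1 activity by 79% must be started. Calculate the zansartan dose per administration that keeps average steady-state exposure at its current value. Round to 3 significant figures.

CYP2E1: 0.53 × 0.21 = 0.1113
Other: 0.47 (unchanged)
Relative clearance = 0.1113 + 0.47 = 0.5813.
To maintain the same steady-state level, dose must scale with clearance: new dose = 150 × 0.5813 = 87.2 mg.

87.2 mg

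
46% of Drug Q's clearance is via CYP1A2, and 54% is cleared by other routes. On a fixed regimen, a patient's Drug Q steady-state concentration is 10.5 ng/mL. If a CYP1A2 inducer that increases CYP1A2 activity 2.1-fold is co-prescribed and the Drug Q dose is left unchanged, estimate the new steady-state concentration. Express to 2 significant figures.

CYP1A2: 0.46 × 2.1 = 0.966
Other: 0.54 (unchanged)
New clearance relative to baseline: 0.966 + 0.54 = 1.506.
With dosing unchanged, steady-state concentration scales as 1/CL: 10.5 / 1.506 = 7.0 ng/mL.

7.0 ng/mL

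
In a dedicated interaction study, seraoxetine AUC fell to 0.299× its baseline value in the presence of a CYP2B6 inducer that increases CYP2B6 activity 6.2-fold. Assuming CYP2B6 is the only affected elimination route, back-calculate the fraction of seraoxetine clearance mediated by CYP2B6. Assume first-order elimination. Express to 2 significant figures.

CL'/CL = 1 / 0.299 = 3.344
6.2·fm + (1 − fm) = 3.344
fm = (3.344 − 1) / (6.2 − 1) = 0.45

0.45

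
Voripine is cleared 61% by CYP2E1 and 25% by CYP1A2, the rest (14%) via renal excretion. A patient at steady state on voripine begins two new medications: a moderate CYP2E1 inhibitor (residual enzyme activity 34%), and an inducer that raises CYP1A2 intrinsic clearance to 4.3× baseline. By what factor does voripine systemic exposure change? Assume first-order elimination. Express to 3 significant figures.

The CYP2E1 pathway (61% of clearance) falls to 0.34× activity: 0.61 × 0.34 = 0.2074.
The CYP1A2 pathway (25% of clearance) rises to 4.3× activity: 0.25 × 4.3 = 1.075.
The remaining 14% of clearance is unaffected.
CL_new/CL_old = 0.2074 + 1.075 + 0.14 = 1.4224.
Because systemic exposure varies inversely with clearance, the combined effect is 1 / 1.4224 = 0.703.

0.703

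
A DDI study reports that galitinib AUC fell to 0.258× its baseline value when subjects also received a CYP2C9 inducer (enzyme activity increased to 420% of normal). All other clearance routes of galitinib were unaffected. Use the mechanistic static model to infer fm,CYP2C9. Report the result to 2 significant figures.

0.90

Call the CYP2C9 fraction fm. After the interaction, CL_new/CL_old = fm × 4.2 + (1 − fm).
AUC ratio = 1 / (new CL fraction), so new CL fraction = 1 / 0.258 = 3.876.
fm × 4.2 + 1 − fm = 3.876  ⇒  fm × (4.2 − 1) = 2.876  ⇒  fm = 0.90.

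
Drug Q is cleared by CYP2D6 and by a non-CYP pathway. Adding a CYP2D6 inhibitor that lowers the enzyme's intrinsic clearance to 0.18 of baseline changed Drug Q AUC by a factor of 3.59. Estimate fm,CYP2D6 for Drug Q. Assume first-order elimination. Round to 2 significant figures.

0.88

Let fm be the CYP2D6 fraction. New clearance relative to baseline = fm × 0.18 + (1 − fm).
AUC ratio = 1 / (new CL fraction), so new CL fraction = 1 / 3.59 = 0.2786.
fm × 0.18 + 1 − fm = 0.2786  ⇒  fm × (0.18 − 1) = −0.7214  ⇒  fm = 0.88.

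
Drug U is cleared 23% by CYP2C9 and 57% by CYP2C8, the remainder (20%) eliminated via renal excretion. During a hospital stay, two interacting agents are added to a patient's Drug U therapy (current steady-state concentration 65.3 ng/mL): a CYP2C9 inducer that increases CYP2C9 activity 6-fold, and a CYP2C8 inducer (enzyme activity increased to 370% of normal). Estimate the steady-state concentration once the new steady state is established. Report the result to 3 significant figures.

17.7 ng/mL

The CYP2C9 pathway (23% of clearance) increases to 6× activity: 0.23 × 6 = 1.38.
The CYP2C8 pathway (57% of clearance) is boosted to 3.7× activity: 0.57 × 3.7 = 2.109.
The remaining 20% of clearance is unaffected.
CL_new/CL_old = 1.38 + 2.109 + 0.2 = 3.689.
Steady-state concentration ∝ 1/CL: new value = 65.3 / 3.689 = 17.7 ng/mL.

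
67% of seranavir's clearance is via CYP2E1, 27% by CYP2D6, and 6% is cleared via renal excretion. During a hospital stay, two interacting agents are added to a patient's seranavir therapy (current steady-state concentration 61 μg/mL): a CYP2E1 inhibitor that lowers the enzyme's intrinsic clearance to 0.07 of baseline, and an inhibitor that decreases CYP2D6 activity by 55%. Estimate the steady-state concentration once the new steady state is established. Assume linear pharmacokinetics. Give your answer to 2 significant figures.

The CYP2E1 pathway (67% of clearance) is reduced to 0.07× activity: 0.67 × 0.07 = 0.0469.
The CYP2D6 pathway (27% of clearance) drops to 0.45× activity: 0.27 × 0.45 = 0.1215.
Non-CYP routes (6%) are unchanged.
Relative clearance = 0.0469 + 0.1215 + 0.06 = 0.2284.
Dividing the baseline by the relative clearance: 61 / 0.2284 = 2.7 × 10² μg/mL.

2.7 × 10² μg/mL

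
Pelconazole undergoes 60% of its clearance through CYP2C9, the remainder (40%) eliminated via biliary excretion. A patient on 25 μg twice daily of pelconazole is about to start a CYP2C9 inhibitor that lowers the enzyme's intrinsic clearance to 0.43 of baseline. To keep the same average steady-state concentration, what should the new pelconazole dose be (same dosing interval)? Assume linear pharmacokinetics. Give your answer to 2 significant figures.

16 μg

CYP2C9: 0.6 × 0.43 = 0.258
Other: 0.4 (unchanged)
New clearance relative to baseline: 0.258 + 0.4 = 0.658.
Css,avg = (dose rate)/CL, so holding Css fixed requires dose ∝ CL: 25 × 0.658 = 16 μg.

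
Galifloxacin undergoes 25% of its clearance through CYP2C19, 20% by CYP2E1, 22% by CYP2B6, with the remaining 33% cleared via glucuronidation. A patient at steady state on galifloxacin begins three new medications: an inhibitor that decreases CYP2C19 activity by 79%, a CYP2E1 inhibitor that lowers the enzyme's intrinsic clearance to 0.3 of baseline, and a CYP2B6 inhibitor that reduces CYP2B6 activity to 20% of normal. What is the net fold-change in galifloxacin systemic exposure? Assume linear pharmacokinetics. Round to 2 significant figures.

The CYP2C19 pathway (25% of clearance) falls to 0.21× activity: 0.25 × 0.21 = 0.0525.
The CYP2E1 pathway (20% of clearance) falls to 0.3× activity: 0.2 × 0.3 = 0.06.
The CYP2B6 pathway (22% of clearance) falls to 0.2× activity: 0.22 × 0.2 = 0.044.
Non-CYP routes (33%) are unchanged.
Relative clearance = 0.0525 + 0.06 + 0.044 + 0.33 = 0.4865.
Because systemic exposure varies inversely with clearance, the combined effect is 1 / 0.4865 = 2.1.

2.1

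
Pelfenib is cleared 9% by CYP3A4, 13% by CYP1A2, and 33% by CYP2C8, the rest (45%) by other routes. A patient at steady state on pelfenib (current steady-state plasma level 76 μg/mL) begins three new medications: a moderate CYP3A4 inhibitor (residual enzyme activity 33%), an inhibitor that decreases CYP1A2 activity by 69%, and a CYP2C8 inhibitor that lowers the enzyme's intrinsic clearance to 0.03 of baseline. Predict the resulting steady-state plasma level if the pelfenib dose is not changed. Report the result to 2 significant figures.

1.4 × 10² μg/mL

CYP3A4: 0.09 × 0.33 = 0.0297
CYP1A2: 0.13 × 0.31 = 0.0403
CYP2C8: 0.33 × 0.03 = 0.0099
Other: 0.45 (unchanged)
Relative clearance = 0.0297 + 0.0403 + 0.0099 + 0.45 = 0.5299.
New steady-state plasma level = 76 / 0.5299 = 1.4 × 10² μg/mL (concentration scales inversely with clearance).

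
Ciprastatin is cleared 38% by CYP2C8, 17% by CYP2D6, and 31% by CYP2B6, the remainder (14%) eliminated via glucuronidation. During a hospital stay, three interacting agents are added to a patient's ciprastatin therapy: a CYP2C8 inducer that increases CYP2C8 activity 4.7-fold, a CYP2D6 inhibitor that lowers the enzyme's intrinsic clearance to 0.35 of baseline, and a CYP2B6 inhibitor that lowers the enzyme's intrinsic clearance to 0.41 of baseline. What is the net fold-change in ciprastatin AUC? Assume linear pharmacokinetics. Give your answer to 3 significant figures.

0.473

The CYP2C8 pathway (38% of clearance) is boosted to 4.7× activity: 0.38 × 4.7 = 1.786.
The CYP2D6 pathway (17% of clearance) is reduced to 0.35× activity: 0.17 × 0.35 = 0.0595.
The CYP2B6 pathway (31% of clearance) drops to 0.41× activity: 0.31 × 0.41 = 0.1271.
Non-CYP routes (14%) are unchanged.
CL_new/CL_old = 1.786 + 0.0595 + 0.1271 + 0.14 = 2.1126.
Because AUC varies inversely with clearance, the combined effect is 1 / 2.1126 = 0.473.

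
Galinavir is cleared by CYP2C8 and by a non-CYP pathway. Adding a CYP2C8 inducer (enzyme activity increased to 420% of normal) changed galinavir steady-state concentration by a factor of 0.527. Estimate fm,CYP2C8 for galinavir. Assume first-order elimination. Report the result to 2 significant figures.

Let fm be the CYP2C8 fraction. New clearance relative to baseline = fm × 4.2 + (1 − fm).
Steady-state concentration ratio = 1 / (new CL fraction), so new CL fraction = 1 / 0.527 = 1.898.
fm × 4.2 + 1 − fm = 1.898  ⇒  fm × (4.2 − 1) = 0.8975  ⇒  fm = 0.28.

0.28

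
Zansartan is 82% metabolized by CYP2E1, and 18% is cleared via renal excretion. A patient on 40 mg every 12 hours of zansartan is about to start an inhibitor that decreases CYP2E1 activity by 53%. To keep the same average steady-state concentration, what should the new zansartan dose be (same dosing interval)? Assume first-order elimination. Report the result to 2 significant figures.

CYP2E1: 0.82 × 0.47 = 0.3854
Other: 0.18 (unchanged)
Relative clearance = 0.3854 + 0.18 = 0.5654.
To maintain the same steady-state level, dose must scale with clearance: new dose = 40 × 0.5654 = 23 mg.

23 mg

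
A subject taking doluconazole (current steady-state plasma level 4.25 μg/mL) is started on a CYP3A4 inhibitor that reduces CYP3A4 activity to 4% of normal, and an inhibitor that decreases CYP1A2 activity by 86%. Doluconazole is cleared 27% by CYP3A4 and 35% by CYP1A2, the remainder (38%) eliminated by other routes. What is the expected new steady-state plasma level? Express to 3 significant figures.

9.66 μg/mL

The CYP3A4 pathway (27% of clearance) is reduced to 0.04× activity: 0.27 × 0.04 = 0.0108.
The CYP1A2 pathway (35% of clearance) falls to 0.14× activity: 0.35 × 0.14 = 0.049.
Non-CYP routes (38%) are unchanged.
CL_new/CL_old = 0.0108 + 0.049 + 0.38 = 0.4398.
Dividing the baseline by the relative clearance: 4.25 / 0.4398 = 9.66 μg/mL.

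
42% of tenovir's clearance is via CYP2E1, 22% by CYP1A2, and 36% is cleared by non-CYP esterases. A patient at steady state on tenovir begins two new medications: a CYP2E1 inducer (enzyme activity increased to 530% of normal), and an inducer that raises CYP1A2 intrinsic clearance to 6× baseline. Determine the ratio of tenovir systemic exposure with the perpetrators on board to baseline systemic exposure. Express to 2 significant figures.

CYP2E1: 0.42 × 5.3 = 2.226
CYP1A2: 0.22 × 6 = 1.32
Other: 0.36 (unchanged)
New clearance relative to baseline: 2.226 + 1.32 + 0.36 = 3.906.
Because systemic exposure varies inversely with clearance, the combined effect is 1 / 3.906 = 0.26.

0.26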